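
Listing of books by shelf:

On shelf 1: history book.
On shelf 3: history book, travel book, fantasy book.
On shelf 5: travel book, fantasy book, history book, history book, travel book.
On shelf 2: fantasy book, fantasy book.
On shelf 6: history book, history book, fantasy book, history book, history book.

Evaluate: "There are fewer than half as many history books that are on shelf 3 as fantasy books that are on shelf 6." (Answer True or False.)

False

|history books on shelf 3| = 1.
|fantasy books on shelf 6| = 1.
The claim requires 2 × 1 = 2 < 1, which does not hold.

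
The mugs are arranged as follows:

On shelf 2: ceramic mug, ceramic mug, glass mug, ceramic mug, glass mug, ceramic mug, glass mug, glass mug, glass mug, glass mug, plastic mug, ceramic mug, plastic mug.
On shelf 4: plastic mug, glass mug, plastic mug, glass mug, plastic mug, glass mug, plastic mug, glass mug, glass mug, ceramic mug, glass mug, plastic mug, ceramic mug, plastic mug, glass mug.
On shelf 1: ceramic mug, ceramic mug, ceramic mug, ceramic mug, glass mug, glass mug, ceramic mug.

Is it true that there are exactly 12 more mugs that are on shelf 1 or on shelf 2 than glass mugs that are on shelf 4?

False

mugs on shelf 1 or on shelf 2: 20.
glass mugs on shelf 4: 7.
The claim requires 20 − 7 (= 13) to equal 12, which does not hold.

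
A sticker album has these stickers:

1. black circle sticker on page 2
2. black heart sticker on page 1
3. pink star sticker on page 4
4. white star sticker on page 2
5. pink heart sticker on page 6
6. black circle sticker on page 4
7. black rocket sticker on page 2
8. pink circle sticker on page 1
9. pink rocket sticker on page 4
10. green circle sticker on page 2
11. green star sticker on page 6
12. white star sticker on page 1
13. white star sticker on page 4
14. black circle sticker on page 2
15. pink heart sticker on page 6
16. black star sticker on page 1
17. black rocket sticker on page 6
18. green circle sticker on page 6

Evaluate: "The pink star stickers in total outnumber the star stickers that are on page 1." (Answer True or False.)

False

There is 1 pink star sticker.
There are 2 star stickers on page 1.
The claim requires 1 > 2, which does not hold.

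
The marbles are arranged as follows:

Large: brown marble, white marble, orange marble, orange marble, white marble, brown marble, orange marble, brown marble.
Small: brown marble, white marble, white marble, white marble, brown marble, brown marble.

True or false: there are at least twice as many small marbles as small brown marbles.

small marbles: 6.
small brown marbles: 3.
The claim requires 6 ≥ 2 × 3 = 6, which holds.

True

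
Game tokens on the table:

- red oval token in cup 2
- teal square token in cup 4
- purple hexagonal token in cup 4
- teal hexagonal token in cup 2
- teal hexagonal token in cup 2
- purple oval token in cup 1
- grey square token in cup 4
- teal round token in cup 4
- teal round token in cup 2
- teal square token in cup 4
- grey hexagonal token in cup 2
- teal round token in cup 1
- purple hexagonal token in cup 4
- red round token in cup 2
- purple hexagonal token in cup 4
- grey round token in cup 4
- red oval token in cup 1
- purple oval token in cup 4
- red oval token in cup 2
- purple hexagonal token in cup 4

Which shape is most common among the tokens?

hexagonal

Counts by shape: hexagonal 7, round 5, oval 5, square 3.
The maximum is 7, held uniquely by hexagonal.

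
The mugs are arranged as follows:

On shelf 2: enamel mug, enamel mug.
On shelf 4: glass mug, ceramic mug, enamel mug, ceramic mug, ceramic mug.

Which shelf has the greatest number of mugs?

shelf 4

Counts by shelf: shelf 4→5, shelf 2→2.
The maximum is 5, held uniquely by shelf 4.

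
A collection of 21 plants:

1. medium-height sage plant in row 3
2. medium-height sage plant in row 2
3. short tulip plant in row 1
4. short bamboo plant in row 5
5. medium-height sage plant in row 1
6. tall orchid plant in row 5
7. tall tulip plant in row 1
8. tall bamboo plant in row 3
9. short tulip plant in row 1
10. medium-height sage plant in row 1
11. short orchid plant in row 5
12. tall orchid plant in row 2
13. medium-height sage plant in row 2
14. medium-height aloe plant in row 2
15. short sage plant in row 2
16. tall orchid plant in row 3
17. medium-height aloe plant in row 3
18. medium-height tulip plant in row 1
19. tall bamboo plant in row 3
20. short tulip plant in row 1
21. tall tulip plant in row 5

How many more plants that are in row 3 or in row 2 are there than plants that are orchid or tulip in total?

0

plants in row 3 or in row 2: 10.
plants that are orchid or tulip: 10.
10 − 10 = 0.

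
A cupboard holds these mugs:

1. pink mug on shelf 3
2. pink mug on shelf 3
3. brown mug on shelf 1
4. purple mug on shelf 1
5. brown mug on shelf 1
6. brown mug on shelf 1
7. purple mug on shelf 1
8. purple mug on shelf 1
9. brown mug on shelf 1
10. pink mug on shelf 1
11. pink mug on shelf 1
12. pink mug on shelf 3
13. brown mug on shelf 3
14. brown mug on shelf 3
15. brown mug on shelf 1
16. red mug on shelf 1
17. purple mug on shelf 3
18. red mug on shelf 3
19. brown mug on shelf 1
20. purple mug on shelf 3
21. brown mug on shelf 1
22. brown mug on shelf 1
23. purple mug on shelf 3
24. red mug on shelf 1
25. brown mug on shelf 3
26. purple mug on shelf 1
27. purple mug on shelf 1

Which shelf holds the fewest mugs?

Counts by shelf: shelf 1→17, shelf 3→10.
The minimum is 10, held uniquely by shelf 3.

shelf 3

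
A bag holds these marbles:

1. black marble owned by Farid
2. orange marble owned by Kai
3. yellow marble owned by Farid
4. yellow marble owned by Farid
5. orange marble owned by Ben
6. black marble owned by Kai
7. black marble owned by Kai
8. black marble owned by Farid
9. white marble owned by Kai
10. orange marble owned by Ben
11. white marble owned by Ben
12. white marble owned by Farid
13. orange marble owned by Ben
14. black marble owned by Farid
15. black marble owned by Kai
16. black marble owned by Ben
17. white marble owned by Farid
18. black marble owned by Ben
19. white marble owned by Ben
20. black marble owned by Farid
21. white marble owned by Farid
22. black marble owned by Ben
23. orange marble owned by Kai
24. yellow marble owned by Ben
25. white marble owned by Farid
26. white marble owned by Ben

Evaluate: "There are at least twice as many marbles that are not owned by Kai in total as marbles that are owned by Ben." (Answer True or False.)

True

Count of marbles that are not owned by Kai: 20.
Count of marbles owned by Ben: 10.
The claim requires 20 ≥ 2 × 10 = 20, which holds.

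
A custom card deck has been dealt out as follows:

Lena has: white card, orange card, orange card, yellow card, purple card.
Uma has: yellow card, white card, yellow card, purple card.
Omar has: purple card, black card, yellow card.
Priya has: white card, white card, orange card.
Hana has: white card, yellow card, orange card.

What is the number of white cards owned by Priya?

2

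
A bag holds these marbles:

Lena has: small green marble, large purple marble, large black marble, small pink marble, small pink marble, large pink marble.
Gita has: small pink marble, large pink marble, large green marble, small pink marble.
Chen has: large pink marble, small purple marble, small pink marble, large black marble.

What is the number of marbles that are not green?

Total marbles: 14; with the excluded value: 2; remaining 14 − 2 = 12.

12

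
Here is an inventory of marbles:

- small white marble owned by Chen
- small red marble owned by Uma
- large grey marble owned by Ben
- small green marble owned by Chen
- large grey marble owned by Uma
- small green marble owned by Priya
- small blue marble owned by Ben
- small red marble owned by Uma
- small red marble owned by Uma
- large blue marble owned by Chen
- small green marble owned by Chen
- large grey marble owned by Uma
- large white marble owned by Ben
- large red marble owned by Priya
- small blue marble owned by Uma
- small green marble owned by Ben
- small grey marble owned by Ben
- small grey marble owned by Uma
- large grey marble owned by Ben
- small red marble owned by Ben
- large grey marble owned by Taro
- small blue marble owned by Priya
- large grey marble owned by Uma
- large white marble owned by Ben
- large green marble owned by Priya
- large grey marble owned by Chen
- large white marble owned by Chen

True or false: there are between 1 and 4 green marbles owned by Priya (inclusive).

green marbles owned by Priya: 2.
The claim requires 1 ≤ 2 ≤ 4, which holds.

True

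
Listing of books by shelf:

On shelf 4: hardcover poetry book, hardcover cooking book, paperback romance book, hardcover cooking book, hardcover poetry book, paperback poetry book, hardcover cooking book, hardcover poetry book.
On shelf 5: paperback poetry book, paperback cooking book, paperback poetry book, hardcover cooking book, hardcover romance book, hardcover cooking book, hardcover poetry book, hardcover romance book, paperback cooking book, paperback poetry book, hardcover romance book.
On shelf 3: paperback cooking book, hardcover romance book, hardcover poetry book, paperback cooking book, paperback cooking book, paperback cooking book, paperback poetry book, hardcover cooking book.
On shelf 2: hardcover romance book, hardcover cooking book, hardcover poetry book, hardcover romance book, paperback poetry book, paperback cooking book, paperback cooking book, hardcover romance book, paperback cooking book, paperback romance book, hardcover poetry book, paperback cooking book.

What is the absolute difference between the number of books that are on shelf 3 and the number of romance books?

books on shelf 3: 8. romance books: 9.
|8 − 9| = 9 − 8 = 1.

1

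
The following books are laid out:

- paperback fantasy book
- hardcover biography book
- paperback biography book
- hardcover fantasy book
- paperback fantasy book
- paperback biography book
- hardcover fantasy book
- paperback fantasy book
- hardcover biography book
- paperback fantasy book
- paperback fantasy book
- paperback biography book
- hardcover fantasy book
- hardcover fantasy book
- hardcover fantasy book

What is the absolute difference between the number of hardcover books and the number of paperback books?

1

hardcover books: 7. paperback books: 8.
|7 − 8| = 8 − 7 = 1.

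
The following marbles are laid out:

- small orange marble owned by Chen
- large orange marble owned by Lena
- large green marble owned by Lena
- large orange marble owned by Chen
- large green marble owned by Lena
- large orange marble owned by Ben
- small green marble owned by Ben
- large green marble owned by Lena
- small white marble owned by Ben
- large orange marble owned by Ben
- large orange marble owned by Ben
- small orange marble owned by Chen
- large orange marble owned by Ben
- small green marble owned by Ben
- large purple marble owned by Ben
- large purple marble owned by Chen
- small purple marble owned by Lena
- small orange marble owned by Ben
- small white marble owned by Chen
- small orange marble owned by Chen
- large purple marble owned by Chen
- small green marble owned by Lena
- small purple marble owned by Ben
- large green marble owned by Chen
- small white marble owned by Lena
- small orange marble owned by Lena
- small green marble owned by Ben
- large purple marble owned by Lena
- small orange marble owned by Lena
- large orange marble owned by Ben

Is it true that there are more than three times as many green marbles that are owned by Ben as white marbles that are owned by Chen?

False

Count of green marbles owned by Ben: 3.
Count of white marbles owned by Chen: 1.
The claim requires 3 > 3 × 1 = 3, which does not hold.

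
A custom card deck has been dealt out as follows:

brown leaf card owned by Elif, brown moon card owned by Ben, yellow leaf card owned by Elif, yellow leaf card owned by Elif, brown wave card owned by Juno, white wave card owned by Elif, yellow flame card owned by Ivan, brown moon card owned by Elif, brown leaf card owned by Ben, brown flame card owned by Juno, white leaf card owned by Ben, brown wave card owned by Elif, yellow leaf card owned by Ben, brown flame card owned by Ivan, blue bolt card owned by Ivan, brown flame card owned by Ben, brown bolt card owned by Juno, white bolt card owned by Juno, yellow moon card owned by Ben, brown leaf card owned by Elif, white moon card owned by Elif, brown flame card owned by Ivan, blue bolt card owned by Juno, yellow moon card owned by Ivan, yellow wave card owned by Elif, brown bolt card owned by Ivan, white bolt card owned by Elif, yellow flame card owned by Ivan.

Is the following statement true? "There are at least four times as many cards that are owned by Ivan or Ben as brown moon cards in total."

Count of cards owned by Ivan or Ben: 13.
There are 2 brown moon cards.
The claim requires 13 ≥ 4 × 2 = 8, which holds.

True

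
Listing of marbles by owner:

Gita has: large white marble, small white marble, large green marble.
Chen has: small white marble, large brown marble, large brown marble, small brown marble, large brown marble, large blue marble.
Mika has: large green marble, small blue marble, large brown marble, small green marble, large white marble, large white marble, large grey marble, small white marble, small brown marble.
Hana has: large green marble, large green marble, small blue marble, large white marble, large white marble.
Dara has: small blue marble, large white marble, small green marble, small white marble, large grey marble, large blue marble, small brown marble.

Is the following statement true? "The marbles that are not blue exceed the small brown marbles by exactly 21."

There are 25 marbles that are not blue.
There are 3 small brown marbles.
The claim requires 25 − 3 (= 22) to equal 21, which does not hold.

False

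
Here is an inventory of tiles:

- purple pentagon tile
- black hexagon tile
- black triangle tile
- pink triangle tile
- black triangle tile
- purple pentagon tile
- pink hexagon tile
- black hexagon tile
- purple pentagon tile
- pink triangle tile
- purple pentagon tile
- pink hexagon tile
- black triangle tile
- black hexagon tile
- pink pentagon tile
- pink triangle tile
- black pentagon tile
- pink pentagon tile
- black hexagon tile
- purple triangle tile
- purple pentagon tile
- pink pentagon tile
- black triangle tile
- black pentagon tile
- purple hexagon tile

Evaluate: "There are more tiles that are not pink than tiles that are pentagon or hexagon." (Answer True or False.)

tiles that are not pink: 17.
tiles that are pentagon or hexagon: 17.
The claim requires 17 > 17, which does not hold.

False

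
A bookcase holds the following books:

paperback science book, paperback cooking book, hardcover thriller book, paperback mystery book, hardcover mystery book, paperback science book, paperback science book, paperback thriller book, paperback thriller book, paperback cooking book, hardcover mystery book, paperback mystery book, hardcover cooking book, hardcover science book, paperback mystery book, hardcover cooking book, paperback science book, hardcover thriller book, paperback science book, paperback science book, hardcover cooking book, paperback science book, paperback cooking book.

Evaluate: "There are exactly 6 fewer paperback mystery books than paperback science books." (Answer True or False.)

False

There are 3 paperback mystery books.
There are 7 paperback science books.
The claim requires 7 − 3 (= 4) to equal 6, which does not hold.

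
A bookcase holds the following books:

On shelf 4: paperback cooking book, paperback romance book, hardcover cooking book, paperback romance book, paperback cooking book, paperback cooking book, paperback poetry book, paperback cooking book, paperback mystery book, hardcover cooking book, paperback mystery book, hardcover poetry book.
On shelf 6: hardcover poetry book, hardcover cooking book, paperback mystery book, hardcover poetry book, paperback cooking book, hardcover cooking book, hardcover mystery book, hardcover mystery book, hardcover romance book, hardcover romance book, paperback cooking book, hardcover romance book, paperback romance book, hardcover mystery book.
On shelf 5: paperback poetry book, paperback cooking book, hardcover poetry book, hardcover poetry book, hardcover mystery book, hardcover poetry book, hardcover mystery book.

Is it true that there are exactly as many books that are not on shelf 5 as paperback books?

False

There are 26 books that are not on shelf 5.
There are 15 paperback books.
The claim requires 26 = 15, which does not hold.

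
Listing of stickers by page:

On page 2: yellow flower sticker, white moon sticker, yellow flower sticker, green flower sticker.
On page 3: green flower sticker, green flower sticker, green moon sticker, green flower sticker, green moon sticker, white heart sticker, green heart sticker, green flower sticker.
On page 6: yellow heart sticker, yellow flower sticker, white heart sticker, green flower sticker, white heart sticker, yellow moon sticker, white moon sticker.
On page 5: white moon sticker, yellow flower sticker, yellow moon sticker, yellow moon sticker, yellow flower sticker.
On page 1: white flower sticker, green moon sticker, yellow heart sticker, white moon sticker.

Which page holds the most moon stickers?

page 5

Counts by page (restricted to moon stickers): page 5→3, page 3→2, page 1→2, page 6→2, page 2→1.
The maximum is 3, held uniquely by page 5.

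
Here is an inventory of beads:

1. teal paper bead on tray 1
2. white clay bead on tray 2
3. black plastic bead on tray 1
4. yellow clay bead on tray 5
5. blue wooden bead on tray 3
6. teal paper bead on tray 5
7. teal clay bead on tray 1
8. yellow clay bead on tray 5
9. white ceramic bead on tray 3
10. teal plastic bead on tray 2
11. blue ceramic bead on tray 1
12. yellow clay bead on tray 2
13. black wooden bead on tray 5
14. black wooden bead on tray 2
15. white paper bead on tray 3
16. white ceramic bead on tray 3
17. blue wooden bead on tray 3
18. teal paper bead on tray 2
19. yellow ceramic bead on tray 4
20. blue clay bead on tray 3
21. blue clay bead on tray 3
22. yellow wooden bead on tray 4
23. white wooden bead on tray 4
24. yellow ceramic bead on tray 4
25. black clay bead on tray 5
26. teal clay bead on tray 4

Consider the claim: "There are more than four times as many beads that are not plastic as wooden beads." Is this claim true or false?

False

There are 24 beads that are not plastic.
There are 6 wooden beads.
The claim requires 24 > 4 × 6 = 24, which does not hold.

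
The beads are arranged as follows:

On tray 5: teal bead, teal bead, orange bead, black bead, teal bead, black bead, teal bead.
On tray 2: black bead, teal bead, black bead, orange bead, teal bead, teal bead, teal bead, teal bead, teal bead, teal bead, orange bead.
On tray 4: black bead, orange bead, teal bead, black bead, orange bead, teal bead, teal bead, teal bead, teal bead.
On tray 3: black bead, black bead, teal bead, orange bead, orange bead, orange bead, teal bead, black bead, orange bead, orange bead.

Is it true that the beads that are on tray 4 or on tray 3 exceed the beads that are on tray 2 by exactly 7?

|beads on tray 4 or on tray 3| = 19.
|beads on tray 2| = 11.
The claim requires 19 − 11 (= 8) to equal 7, which does not hold.

False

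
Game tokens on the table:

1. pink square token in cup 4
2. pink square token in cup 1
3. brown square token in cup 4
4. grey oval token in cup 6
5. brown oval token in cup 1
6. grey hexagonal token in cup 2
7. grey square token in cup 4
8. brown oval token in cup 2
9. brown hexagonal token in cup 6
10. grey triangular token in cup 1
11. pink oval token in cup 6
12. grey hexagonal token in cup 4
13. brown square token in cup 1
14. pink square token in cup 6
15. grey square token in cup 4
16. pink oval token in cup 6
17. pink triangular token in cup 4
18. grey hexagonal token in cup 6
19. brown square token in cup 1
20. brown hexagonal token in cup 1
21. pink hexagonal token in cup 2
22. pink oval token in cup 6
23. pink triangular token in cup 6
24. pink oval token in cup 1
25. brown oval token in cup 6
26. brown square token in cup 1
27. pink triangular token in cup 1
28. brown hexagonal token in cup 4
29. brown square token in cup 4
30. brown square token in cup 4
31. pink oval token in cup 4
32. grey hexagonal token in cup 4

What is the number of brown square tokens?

6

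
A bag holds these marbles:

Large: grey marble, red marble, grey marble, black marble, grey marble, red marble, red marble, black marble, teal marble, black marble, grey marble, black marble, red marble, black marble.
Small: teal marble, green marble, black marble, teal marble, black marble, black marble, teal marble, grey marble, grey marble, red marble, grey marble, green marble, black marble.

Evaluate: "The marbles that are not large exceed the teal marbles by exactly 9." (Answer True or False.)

True

There are 13 marbles that are not large.
There are 4 teal marbles.
The claim requires 13 − 4 (= 9) to equal 9, which holds.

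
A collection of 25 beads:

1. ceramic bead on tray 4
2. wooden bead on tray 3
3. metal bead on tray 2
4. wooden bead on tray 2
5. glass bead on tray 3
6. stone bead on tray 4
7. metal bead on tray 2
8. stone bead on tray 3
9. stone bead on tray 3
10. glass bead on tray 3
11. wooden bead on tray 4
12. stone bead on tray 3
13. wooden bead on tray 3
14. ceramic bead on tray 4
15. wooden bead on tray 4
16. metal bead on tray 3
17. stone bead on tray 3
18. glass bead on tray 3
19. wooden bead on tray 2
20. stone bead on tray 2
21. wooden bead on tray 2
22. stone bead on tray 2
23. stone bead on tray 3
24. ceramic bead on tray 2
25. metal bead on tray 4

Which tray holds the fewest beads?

tray 4

Counts by tray: tray 3→11, tray 2→8, tray 4→6.
The minimum is 6, held uniquely by tray 4.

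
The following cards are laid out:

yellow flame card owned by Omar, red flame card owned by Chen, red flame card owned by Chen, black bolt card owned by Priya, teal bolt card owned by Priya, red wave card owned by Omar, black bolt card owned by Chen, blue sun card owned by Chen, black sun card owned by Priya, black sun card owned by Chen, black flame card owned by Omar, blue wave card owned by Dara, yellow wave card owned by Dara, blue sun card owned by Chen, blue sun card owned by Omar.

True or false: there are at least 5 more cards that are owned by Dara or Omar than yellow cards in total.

False

|cards owned by Dara or Omar| = 6.
|yellow cards| = 2.
The claim requires 6 − 2 = 4 ≥ 5, which does not hold.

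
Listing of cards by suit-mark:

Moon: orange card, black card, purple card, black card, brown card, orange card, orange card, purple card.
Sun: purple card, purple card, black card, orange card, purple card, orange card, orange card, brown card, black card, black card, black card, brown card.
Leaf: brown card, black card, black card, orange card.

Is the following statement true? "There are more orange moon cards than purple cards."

There are 3 orange moon cards.
There are 5 purple cards.
The claim requires 3 > 5, which does not hold.

False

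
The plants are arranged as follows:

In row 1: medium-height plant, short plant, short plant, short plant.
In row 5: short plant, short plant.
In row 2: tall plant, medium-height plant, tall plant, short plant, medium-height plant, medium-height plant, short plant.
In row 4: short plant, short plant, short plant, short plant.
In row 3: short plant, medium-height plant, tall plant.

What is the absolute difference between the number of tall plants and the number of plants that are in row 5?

1

tall plants: 3. plants in row 5: 2.
|3 − 2| = 3 − 2 = 1.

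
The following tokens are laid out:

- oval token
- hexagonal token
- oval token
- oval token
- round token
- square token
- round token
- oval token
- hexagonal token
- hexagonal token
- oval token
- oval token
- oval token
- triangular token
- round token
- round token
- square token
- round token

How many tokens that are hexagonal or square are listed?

hexagonal: 3; square: 2; together 3 + 2 = 5.

5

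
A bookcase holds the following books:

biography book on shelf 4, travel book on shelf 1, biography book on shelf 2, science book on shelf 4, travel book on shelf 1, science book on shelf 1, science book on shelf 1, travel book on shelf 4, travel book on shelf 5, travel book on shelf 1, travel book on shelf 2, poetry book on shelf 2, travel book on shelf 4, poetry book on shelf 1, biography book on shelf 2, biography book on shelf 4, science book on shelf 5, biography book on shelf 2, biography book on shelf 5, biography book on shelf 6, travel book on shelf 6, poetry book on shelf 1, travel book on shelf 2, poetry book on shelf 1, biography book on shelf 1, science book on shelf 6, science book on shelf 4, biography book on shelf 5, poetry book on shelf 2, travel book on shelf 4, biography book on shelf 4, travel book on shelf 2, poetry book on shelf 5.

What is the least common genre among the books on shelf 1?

biography

Counts by genre (restricted to books on shelf 1): travel 3, poetry 3, science 2, biography 1.
The minimum is 1, held uniquely by biography.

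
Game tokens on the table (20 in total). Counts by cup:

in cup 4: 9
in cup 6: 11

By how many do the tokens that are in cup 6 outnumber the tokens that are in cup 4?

tokens in cup 6: 11.
tokens in cup 4: 9.
11 − 9 = 2.

2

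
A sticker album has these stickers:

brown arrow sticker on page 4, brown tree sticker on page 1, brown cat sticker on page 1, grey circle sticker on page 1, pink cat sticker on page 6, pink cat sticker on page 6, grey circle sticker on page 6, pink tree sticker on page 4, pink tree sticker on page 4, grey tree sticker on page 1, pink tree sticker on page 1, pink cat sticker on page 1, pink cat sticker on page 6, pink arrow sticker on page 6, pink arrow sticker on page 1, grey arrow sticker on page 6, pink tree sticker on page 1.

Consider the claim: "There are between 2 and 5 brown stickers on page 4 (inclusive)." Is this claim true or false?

There is 1 brown sticker on page 4.
The claim requires 2 ≤ 1 ≤ 5, which does not hold.

False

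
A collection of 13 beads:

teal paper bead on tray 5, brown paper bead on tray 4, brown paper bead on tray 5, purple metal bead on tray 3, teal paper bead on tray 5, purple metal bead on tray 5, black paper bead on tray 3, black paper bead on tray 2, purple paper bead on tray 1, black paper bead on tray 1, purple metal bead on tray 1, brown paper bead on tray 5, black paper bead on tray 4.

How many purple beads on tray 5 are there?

1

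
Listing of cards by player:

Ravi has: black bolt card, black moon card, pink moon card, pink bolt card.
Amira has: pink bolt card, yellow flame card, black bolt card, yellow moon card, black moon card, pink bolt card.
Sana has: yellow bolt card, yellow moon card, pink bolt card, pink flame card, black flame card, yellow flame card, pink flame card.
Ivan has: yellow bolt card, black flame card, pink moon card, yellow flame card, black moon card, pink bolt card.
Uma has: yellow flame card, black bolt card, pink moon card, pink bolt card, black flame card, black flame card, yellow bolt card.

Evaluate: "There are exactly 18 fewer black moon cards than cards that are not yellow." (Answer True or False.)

|black moon cards| = 3.
|cards that are not yellow| = 21.
The claim requires 21 − 3 (= 18) to equal 18, which holds.

True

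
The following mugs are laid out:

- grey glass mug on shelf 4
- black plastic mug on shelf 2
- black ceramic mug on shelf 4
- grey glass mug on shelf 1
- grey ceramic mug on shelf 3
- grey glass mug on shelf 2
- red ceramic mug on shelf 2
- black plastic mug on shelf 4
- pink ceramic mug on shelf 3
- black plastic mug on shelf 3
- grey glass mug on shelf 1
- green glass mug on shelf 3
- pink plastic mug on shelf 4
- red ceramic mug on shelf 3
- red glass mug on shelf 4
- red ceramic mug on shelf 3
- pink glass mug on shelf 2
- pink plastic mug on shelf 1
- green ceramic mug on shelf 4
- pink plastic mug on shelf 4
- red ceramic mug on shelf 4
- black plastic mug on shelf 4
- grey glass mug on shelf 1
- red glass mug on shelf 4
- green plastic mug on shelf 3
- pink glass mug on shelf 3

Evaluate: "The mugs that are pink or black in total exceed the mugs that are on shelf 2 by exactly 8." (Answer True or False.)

False

There are 11 mugs that are pink or black.
There are 4 mugs on shelf 2.
The claim requires 11 − 4 (= 7) to equal 8, which does not hold.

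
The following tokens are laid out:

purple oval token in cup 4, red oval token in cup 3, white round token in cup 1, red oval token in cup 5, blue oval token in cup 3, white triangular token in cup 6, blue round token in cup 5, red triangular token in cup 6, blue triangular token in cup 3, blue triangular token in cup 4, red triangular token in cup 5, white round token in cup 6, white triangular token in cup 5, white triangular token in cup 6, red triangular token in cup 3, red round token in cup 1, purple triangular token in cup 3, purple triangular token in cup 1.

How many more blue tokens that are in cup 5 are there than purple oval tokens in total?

blue tokens in cup 5: 1.
purple oval tokens: 1.
1 − 1 = 0.

0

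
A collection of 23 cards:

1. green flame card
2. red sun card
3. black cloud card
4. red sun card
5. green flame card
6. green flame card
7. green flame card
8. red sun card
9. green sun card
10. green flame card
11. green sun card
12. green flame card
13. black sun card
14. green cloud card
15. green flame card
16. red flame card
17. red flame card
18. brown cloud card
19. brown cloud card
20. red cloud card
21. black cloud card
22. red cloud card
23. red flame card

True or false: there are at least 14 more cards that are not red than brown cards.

cards that are not red: 15.
brown cards: 2.
The claim requires 15 − 2 = 13 ≥ 14, which does not hold.

False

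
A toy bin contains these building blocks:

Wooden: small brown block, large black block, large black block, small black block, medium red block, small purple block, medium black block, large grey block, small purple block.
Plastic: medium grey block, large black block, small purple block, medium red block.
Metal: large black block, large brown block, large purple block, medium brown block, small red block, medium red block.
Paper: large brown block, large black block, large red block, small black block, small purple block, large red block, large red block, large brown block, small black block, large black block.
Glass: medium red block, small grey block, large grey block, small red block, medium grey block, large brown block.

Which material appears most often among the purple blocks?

wooden

Counts by material (restricted to purple blocks): wooden 2, paper 1, plastic 1, metal 1.
The maximum is 2, held uniquely by wooden.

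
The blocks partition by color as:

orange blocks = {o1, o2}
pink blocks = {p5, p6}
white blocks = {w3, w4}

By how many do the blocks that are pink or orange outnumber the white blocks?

blocks that are pink or orange: 4.
white blocks: 2.
4 − 2 = 2.

2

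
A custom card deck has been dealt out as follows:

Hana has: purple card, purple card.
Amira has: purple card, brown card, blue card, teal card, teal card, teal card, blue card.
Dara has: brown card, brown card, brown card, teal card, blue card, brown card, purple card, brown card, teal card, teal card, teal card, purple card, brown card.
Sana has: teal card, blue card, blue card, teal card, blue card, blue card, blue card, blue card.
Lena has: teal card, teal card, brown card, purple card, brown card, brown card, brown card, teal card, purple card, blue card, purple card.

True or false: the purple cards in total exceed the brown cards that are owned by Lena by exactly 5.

False

purple cards: 8.
brown cards owned by Lena: 4.
The claim requires 8 − 4 (= 4) to equal 5, which does not hold.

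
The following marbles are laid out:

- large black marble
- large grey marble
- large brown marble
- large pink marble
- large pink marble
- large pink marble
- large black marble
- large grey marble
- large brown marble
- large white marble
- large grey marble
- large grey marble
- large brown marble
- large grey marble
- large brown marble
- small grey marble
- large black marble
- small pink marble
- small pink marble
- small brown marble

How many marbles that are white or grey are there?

grey: 6; white: 1; together 6 + 1 = 7.

7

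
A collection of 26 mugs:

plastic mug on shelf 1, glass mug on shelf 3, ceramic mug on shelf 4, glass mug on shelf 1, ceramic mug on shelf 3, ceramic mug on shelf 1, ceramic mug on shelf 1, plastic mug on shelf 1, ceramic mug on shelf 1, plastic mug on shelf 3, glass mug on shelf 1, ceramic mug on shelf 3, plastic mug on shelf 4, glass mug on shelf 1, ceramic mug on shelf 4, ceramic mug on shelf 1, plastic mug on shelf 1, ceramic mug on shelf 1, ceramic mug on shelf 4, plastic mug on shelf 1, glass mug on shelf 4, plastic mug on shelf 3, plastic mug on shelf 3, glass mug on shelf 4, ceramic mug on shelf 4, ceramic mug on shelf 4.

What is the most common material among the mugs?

ceramic

Counts by material: ceramic 12, plastic 8, glass 6.
The maximum is 12, held uniquely by ceramic.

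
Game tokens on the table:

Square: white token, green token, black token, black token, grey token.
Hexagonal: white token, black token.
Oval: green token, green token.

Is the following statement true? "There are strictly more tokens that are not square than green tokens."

True

There are 4 tokens that are not square.
There are 3 green tokens.
The claim requires 4 > 3, which holds.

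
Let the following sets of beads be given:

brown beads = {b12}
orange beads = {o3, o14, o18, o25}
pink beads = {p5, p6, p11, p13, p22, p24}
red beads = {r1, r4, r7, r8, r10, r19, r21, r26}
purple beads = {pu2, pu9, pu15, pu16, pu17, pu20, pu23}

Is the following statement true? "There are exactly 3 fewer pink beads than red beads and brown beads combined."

pink beads: 6.
red beads: 8; brown beads: 1; combined: 8 + 1 = 9.
The claim requires 9 − 6 (= 3) to equal 3, which holds.

True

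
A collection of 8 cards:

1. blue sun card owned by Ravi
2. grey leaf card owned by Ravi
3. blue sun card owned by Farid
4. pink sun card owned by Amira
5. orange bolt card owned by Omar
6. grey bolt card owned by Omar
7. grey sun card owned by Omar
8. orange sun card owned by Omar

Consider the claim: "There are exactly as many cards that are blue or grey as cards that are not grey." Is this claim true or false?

There are 5 cards that are blue or grey.
There are 5 cards that are not grey.
The claim requires 5 = 5, which holds.

True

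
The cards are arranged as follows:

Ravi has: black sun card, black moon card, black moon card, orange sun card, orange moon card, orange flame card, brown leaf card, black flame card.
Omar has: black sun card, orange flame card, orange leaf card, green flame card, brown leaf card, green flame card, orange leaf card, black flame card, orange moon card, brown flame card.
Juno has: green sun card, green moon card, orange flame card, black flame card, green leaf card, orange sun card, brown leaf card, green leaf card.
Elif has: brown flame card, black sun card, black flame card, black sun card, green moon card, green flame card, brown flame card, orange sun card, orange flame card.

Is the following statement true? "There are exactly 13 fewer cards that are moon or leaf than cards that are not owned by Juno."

False

There are 13 cards that are moon or leaf.
Count of cards that are not owned by Juno: 27.
The claim requires 27 − 13 (= 14) to equal 13, which does not hold.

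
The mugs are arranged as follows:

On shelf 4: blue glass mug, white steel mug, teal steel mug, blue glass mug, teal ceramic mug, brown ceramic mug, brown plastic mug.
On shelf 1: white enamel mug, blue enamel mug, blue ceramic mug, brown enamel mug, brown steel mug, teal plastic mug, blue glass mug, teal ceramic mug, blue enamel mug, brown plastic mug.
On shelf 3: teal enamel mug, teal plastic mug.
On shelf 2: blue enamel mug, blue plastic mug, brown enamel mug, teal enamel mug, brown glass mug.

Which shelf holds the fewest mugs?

shelf 3

Counts by shelf: shelf 1→10, shelf 4→7, shelf 2→5, shelf 3→2.
The minimum is 2, held uniquely by shelf 3.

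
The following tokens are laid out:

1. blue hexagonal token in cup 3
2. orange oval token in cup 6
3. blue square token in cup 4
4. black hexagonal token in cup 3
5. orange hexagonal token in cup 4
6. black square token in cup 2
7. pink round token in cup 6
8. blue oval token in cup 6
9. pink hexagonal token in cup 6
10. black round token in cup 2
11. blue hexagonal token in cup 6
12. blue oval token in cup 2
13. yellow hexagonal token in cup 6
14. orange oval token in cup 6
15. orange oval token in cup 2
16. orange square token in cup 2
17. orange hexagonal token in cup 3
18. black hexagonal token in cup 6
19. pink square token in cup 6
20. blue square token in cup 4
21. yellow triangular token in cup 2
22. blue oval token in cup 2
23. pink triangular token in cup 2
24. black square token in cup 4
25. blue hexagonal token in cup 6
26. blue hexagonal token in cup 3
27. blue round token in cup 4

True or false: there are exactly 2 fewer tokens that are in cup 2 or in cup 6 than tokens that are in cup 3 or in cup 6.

False

There are 18 tokens in cup 2 or in cup 6.
There are 14 tokens in cup 3 or in cup 6.
The claim requires 14 − 18 (= -4) to equal 2, which does not hold.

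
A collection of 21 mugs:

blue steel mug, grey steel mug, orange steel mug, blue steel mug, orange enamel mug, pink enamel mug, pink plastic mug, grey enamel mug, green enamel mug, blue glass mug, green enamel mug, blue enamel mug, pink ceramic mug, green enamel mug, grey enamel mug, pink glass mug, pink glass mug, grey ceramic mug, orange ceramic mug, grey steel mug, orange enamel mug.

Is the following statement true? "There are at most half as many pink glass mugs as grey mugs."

There are 2 pink glass mugs.
There are 5 grey mugs.
The claim requires 2 × 2 = 4 ≤ 5, which holds.

True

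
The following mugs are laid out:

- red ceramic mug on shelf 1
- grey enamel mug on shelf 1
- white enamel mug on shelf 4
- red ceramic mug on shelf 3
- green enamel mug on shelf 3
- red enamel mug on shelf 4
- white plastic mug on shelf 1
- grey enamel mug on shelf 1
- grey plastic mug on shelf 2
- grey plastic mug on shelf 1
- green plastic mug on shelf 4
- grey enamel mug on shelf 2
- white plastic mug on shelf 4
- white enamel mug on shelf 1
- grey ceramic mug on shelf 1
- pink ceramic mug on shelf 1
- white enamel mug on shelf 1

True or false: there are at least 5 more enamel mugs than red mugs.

True

There are 8 enamel mugs.
There are 3 red mugs.
The claim requires 8 − 3 = 5 ≥ 5, which holds.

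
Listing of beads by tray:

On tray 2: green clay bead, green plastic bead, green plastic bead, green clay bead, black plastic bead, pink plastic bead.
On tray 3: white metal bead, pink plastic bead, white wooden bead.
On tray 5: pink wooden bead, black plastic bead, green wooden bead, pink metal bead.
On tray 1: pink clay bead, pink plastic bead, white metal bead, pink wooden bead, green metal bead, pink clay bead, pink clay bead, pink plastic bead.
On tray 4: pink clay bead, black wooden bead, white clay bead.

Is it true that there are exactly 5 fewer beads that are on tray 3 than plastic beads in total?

True

|beads on tray 3| = 3.
|plastic beads| = 8.
The claim requires 8 − 3 (= 5) to equal 5, which holds.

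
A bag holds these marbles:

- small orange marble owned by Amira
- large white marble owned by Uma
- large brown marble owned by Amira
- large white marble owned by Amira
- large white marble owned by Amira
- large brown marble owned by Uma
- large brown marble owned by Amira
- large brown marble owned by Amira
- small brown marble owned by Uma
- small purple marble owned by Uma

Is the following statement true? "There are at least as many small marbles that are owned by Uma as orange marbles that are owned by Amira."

True

small marbles owned by Uma: 2.
orange marbles owned by Amira: 1.
The claim requires 2 ≥ 1, which holds.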